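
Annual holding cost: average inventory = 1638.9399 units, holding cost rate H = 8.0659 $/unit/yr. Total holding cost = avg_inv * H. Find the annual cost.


Cost = 1638.9399 * 8.0659 = 13219.5253

13219.5253 $/yr


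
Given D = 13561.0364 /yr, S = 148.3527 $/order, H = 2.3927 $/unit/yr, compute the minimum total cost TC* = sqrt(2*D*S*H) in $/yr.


2*D*S*H = 9627346.0318
TC* = sqrt(9627346.0318) = 3102.7965

3102.7965 $/yr


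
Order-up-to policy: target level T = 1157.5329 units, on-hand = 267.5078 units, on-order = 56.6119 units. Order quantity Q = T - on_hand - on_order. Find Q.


Inventory position = OH + OO = 267.5078 + 56.6119 = 324.1197
Q = 1157.5329 - 324.1197 = 833.4132

833.4132 units


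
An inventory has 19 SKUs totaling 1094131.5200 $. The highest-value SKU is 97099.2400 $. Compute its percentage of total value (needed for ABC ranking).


Top item = 97099.2400
Total = 1094131.5200
Percentage = 97099.2400 / 1094131.5200 * 100 = 8.8745

8.8745%


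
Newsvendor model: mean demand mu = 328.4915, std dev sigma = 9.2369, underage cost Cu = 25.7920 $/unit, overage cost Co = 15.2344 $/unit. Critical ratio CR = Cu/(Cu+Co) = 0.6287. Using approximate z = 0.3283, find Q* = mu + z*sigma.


CR = Cu/(Cu+Co) = 25.7920/(25.7920+15.2344) = 0.6287
z = 0.3283
Q* = 328.4915 + 0.3283 * 9.2369 = 331.5240

331.5240 units


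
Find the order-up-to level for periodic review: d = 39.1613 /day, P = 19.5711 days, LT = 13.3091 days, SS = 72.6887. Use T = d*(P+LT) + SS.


P + LT = 32.8802
d*(P+LT) = 39.1613 * 32.8802 = 1287.6314
T = 1287.6314 + 72.6887 = 1360.3201

1360.3201 units


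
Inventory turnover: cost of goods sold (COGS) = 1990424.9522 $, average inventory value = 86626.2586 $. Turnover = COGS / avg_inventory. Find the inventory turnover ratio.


Turnover = 1990424.9522 / 86626.2586 = 22.9772

22.9772


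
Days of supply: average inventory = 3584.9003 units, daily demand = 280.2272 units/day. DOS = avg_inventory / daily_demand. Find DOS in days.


DOS = 3584.9003 / 280.2272 = 12.7928

12.7928 days


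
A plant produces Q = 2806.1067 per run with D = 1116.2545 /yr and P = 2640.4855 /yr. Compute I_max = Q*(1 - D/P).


D/P = 0.4227
1 - D/P = 0.5773
I_max = 2806.1067 * 0.5773 = 1619.8365

1619.8365 units


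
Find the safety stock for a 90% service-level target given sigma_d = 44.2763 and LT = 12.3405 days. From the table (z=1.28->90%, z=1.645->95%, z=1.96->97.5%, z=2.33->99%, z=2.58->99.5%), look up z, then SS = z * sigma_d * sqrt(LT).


From the table, SL = 90% corresponds to z = 1.28
sqrt(LT) = sqrt(12.3405) = 3.5129
SS = 1.28 * 44.2763 * 3.5129 = 199.0892

199.0892 units


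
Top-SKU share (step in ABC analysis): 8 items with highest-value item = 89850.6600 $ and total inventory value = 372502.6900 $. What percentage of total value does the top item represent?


Top item = 89850.6600
Total = 372502.6900
Percentage = 89850.6600 / 372502.6900 * 100 = 24.1208

24.1208%


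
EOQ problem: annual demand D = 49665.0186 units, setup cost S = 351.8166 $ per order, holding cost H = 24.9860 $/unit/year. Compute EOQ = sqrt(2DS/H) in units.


2*D*S = 2 * 49665.0186 * 351.8166 = 34945955.9656
2*D*S/H = 1398621.4666
EOQ = sqrt(1398621.4666) = 1182.6333

1182.6333 units


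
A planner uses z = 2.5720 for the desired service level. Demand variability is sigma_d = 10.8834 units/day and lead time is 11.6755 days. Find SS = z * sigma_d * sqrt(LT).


sqrt(LT) = sqrt(11.6755) = 3.4169
SS = 2.5720 * 10.8834 * 3.4169 = 95.6474

95.6474 units


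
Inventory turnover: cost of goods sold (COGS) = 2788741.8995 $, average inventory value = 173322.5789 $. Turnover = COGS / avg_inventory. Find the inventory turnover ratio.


Turnover = 2788741.8995 / 173322.5789 = 16.0899

16.0899


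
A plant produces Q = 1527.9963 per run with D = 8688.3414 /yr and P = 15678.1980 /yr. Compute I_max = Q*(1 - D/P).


D/P = 0.5542
1 - D/P = 0.4458
I_max = 1527.9963 * 0.4458 = 681.2310

681.2310 units


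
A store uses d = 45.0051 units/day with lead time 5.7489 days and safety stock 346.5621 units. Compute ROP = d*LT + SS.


d*LT = 45.0051 * 5.7489 = 258.7298
ROP = 258.7298 + 346.5621 = 605.2919

605.2919 units


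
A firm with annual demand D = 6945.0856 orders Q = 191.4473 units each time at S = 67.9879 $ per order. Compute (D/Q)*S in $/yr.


Number of orders = D/Q = 36.2767
Cost = 36.2767 * 67.9879 = 2466.3800

2466.3800 $/yr


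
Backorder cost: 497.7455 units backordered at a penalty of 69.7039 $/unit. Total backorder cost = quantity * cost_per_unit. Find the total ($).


Total = 497.7455 * 69.7039 = 34694.8026

34694.8026 $


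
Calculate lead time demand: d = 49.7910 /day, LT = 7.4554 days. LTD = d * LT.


LTD = 49.7910 * 7.4554 = 371.2118

371.2118 units


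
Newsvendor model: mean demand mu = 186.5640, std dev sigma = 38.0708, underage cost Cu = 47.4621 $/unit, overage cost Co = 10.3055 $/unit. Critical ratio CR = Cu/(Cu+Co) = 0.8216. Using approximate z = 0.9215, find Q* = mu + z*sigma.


CR = Cu/(Cu+Co) = 47.4621/(47.4621+10.3055) = 0.8216
z = 0.9215
Q* = 186.5640 + 0.9215 * 38.0708 = 221.6462

221.6462 units


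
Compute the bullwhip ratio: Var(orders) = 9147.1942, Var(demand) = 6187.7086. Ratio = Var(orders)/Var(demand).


BW = 9147.1942 / 6187.7086 = 1.4783

1.4783


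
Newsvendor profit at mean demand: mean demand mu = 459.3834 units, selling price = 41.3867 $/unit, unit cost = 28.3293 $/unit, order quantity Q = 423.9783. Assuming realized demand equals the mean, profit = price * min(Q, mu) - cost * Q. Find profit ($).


Sales at mu = min(423.9783, 459.3834) = 423.9783
Revenue = 41.3867 * 423.9783 = 17547.0627
Total cost = 28.3293 * 423.9783 = 12011.0085
Profit = 17547.0627 - 12011.0085 = 5536.0543

5536.0543 $


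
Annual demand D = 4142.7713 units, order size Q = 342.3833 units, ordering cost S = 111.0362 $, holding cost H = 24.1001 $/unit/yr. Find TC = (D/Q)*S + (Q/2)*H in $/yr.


Ordering cost = D*S/Q = 1343.5164
Holding cost = Q*H/2 = 4125.7359
TC = 1343.5164 + 4125.7359 = 5469.2523

5469.2523 $/yr


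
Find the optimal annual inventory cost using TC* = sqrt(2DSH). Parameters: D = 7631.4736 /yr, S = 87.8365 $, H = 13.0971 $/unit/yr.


2*D*S*H = 17558546.7215
TC* = sqrt(17558546.7215) = 4190.2920

4190.2920 $/yr


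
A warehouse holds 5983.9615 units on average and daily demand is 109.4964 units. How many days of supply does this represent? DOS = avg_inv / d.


DOS = 5983.9615 / 109.4964 = 54.6498

54.6498 days


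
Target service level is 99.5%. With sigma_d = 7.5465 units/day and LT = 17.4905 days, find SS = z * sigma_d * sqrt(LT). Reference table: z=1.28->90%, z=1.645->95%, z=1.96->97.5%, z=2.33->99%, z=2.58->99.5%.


From the table, SL = 99.5% corresponds to z = 2.58
sqrt(LT) = sqrt(17.4905) = 4.1822
SS = 2.58 * 7.5465 * 4.1822 = 81.4266

81.4266 units


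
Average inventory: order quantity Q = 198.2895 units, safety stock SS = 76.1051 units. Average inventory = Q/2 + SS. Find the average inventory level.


Q/2 = 99.1448
Avg = 99.1448 + 76.1051 = 175.2498

175.2498 units


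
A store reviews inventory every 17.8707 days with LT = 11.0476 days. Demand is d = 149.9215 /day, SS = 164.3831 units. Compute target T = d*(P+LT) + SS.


P + LT = 28.9183
d*(P+LT) = 149.9215 * 28.9183 = 4335.4749
T = 4335.4749 + 164.3831 = 4499.8580

4499.8580 units


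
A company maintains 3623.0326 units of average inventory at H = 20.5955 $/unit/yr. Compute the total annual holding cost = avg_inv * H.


Cost = 3623.0326 * 20.5955 = 74618.1679

74618.1679 $/yr


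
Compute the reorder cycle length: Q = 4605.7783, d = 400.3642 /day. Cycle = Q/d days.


Cycle = 4605.7783 / 400.3642 = 11.5040

11.5040 days


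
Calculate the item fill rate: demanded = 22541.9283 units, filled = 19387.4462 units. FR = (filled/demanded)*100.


FR = 19387.4462 / 22541.9283 * 100 = 86.0062

86.0062%


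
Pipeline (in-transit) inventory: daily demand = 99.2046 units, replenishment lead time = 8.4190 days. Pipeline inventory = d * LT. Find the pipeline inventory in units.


Pipeline = 99.2046 * 8.4190 = 835.2035

835.2035 units


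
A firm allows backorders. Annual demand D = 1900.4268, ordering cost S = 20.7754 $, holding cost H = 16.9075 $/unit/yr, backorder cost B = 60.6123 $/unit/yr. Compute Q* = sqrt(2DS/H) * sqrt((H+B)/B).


sqrt(2DS/H) = 68.3401
sqrt((H+B)/B) = 1.1309
Q* = 68.3401 * 1.1309 = 77.2861

77.2861 units


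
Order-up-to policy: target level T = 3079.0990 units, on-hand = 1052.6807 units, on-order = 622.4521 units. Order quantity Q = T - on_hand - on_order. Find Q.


Inventory position = OH + OO = 1052.6807 + 622.4521 = 1675.1328
Q = 3079.0990 - 1675.1328 = 1403.9662

1403.9662 units


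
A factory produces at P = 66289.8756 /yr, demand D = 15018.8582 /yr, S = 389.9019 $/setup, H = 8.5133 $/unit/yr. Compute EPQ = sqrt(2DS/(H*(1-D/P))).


1 - D/P = 1 - 0.2266 = 0.7734
H*(1-D/P) = 6.5845
2DS = 11711762.6960
EPQ = sqrt(1778687.2620) = 1333.6743

1333.6743 units


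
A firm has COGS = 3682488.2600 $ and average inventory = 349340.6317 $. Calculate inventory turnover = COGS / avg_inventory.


Turnover = 3682488.2600 / 349340.6317 = 10.5413

10.5413


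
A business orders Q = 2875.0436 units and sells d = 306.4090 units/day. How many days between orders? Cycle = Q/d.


Cycle = 2875.0436 / 306.4090 = 9.3830

9.3830 days


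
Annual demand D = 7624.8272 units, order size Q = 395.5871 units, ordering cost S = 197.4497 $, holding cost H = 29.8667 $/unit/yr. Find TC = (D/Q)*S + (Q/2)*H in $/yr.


Ordering cost = D*S/Q = 3805.7860
Holding cost = Q*H/2 = 5907.4406
TC = 3805.7860 + 5907.4406 = 9713.2266

9713.2266 $/yr


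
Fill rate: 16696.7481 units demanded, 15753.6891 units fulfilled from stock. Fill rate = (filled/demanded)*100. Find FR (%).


FR = 15753.6891 / 16696.7481 * 100 = 94.3518

94.3518%


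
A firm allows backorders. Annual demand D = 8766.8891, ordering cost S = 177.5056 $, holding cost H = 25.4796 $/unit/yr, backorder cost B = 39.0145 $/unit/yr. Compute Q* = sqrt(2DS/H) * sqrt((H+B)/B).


sqrt(2DS/H) = 349.5002
sqrt((H+B)/B) = 1.2857
Q* = 349.5002 * 1.2857 = 449.3600

449.3600 units


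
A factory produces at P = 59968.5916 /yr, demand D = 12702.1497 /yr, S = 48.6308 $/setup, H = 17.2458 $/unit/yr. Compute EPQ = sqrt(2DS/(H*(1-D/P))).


1 - D/P = 1 - 0.2118 = 0.7882
H*(1-D/P) = 13.5929
2DS = 1235431.4033
EPQ = sqrt(90887.9336) = 301.4763

301.4763 units


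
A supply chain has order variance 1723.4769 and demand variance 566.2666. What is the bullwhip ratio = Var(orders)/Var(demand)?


BW = 1723.4769 / 566.2666 = 3.0436

3.0436


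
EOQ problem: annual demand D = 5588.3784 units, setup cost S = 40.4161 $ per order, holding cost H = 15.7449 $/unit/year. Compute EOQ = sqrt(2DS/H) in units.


2*D*S = 2 * 5588.3784 * 40.4161 = 451720.9205
2*D*S/H = 28689.9835
EOQ = sqrt(28689.9835) = 169.3812

169.3812 units


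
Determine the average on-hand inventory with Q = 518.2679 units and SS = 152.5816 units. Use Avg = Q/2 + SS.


Q/2 = 259.1340
Avg = 259.1340 + 152.5816 = 411.7156

411.7156 units


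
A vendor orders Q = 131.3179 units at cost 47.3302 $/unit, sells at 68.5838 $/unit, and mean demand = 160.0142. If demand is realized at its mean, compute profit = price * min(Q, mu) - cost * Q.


Sales at mu = min(131.3179, 160.0142) = 131.3179
Revenue = 68.5838 * 131.3179 = 9006.2806
Total cost = 47.3302 * 131.3179 = 6215.3025
Profit = 9006.2806 - 6215.3025 = 2790.9781

2790.9781 $


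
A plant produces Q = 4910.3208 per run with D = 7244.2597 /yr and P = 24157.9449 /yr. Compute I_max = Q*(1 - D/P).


D/P = 0.2999
1 - D/P = 0.7001
I_max = 4910.3208 * 0.7001 = 3437.8595

3437.8595 units


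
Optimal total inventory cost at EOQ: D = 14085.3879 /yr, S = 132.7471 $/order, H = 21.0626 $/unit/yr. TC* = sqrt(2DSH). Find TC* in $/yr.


2*D*S*H = 78765462.8946
TC* = sqrt(78765462.8946) = 8874.9909

8874.9909 $/yr


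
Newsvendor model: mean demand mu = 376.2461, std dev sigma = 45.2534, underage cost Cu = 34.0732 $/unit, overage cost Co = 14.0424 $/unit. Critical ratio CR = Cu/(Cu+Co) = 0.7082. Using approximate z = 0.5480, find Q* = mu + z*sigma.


CR = Cu/(Cu+Co) = 34.0732/(34.0732+14.0424) = 0.7082
z = 0.5480
Q* = 376.2461 + 0.5480 * 45.2534 = 401.0450

401.0450 units


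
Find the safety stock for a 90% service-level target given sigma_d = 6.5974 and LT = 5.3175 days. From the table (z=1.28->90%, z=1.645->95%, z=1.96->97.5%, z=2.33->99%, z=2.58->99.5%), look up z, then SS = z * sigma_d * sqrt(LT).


From the table, SL = 90% corresponds to z = 1.28
sqrt(LT) = sqrt(5.3175) = 2.3060
SS = 1.28 * 6.5974 * 2.3060 = 19.4732

19.4732 units


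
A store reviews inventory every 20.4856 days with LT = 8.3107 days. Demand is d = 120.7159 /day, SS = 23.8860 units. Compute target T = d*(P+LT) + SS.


P + LT = 28.7963
d*(P+LT) = 120.7159 * 28.7963 = 3476.1713
T = 3476.1713 + 23.8860 = 3500.0573

3500.0573 units


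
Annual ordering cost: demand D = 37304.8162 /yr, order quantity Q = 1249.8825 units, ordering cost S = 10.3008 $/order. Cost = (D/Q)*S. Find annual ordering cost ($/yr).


Number of orders = D/Q = 29.8467
Cost = 29.8467 * 10.3008 = 307.4445

307.4445 $/yr


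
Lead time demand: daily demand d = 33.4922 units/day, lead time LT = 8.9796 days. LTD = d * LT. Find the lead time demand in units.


LTD = 33.4922 * 8.9796 = 300.7466

300.7466 units


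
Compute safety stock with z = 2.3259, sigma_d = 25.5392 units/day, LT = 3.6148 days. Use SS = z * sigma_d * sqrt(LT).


sqrt(LT) = sqrt(3.6148) = 1.9013
SS = 2.3259 * 25.5392 * 1.9013 = 112.9381

112.9381 units


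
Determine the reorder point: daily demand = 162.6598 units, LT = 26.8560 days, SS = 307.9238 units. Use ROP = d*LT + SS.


d*LT = 162.6598 * 26.8560 = 4368.3916
ROP = 4368.3916 + 307.9238 = 4676.3154

4676.3154 units


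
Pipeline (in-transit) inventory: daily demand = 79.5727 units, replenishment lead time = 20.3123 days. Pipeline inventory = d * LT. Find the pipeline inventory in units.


Pipeline = 79.5727 * 20.3123 = 1616.3046

1616.3046 units


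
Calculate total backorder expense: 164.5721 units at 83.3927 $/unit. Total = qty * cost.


Total = 164.5721 * 83.3927 = 13724.1118

13724.1118 $


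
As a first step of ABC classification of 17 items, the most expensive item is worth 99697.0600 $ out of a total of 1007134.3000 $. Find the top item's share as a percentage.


Top item = 99697.0600
Total = 1007134.3000
Percentage = 99697.0600 / 1007134.3000 * 100 = 9.8991

9.8991%


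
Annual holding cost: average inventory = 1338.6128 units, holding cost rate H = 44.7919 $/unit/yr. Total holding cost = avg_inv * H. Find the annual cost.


Cost = 1338.6128 * 44.7919 = 59959.0107

59959.0107 $/yr


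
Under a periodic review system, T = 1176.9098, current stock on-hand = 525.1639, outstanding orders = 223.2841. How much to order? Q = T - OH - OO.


Inventory position = OH + OO = 525.1639 + 223.2841 = 748.4480
Q = 1176.9098 - 748.4480 = 428.4618

428.4618 units


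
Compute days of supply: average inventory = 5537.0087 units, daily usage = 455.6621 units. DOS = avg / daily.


DOS = 5537.0087 / 455.6621 = 12.1516

12.1516 days


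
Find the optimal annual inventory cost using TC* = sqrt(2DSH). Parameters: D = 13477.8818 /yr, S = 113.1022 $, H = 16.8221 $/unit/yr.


2*D*S*H = 51286481.0974
TC* = sqrt(51286481.0974) = 7161.4580

7161.4580 $/yr


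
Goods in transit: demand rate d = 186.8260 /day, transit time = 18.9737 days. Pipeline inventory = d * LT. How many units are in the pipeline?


Pipeline = 186.8260 * 18.9737 = 3544.7805

3544.7805 units


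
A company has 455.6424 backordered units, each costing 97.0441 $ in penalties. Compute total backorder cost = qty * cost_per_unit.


Total = 455.6424 * 97.0441 = 44217.4066

44217.4066 $


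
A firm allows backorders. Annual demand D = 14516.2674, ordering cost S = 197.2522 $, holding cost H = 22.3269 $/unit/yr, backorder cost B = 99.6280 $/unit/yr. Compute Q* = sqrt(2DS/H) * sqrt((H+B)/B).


sqrt(2DS/H) = 506.4531
sqrt((H+B)/B) = 1.1064
Q* = 506.4531 * 1.1064 = 560.3355

560.3355 units


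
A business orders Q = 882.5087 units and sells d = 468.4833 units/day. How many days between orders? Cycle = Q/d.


Cycle = 882.5087 / 468.4833 = 1.8838

1.8838 days


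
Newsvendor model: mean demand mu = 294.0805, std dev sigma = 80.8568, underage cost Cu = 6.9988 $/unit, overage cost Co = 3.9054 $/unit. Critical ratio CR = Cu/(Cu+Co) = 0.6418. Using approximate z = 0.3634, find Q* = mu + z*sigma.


CR = Cu/(Cu+Co) = 6.9988/(6.9988+3.9054) = 0.6418
z = 0.3634
Q* = 294.0805 + 0.3634 * 80.8568 = 323.4639

323.4639 units


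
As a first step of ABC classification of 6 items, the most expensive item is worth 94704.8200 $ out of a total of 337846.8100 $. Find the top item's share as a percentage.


Top item = 94704.8200
Total = 337846.8100
Percentage = 94704.8200 / 337846.8100 * 100 = 28.0319

28.0319%


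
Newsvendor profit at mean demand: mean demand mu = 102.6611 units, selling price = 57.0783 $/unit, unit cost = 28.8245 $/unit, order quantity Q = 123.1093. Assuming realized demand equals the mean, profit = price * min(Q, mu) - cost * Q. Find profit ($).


Sales at mu = min(123.1093, 102.6611) = 102.6611
Revenue = 57.0783 * 102.6611 = 5859.7211
Total cost = 28.8245 * 123.1093 = 3548.5640
Profit = 5859.7211 - 3548.5640 = 2311.1570

2311.1570 $


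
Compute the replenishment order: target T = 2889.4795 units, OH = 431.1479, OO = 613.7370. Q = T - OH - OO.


Inventory position = OH + OO = 431.1479 + 613.7370 = 1044.8849
Q = 2889.4795 - 1044.8849 = 1844.5946

1844.5946 units


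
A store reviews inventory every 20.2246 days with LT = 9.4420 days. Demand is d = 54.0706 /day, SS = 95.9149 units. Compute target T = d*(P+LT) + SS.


P + LT = 29.6666
d*(P+LT) = 54.0706 * 29.6666 = 1604.0909
T = 1604.0909 + 95.9149 = 1700.0058

1700.0058 units


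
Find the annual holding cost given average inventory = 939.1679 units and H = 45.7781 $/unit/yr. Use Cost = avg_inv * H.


Cost = 939.1679 * 45.7781 = 42993.3220

42993.3220 $/yr


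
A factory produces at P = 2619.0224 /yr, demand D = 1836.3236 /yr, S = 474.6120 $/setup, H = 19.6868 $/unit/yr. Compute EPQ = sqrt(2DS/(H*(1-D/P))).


1 - D/P = 1 - 0.7011 = 0.2989
H*(1-D/P) = 5.8834
2DS = 1743082.4329
EPQ = sqrt(296269.7709) = 544.3067

544.3067 units


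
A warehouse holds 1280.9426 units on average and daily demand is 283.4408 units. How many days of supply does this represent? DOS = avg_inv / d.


DOS = 1280.9426 / 283.4408 = 4.5193

4.5193 days


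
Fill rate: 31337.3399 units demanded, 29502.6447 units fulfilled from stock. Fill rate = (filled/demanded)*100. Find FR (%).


FR = 29502.6447 / 31337.3399 * 100 = 94.1453

94.1453%


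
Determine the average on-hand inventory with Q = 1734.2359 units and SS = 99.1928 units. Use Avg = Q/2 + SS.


Q/2 = 867.1179
Avg = 867.1179 + 99.1928 = 966.3107

966.3107 units


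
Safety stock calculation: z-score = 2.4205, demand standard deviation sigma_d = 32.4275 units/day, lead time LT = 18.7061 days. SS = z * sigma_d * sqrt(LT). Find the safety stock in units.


sqrt(LT) = sqrt(18.7061) = 4.3251
SS = 2.4205 * 32.4275 * 4.3251 = 339.4769

339.4769 units


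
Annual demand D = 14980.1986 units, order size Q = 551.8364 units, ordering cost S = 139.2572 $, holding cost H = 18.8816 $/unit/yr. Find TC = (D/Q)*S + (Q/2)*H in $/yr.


Ordering cost = D*S/Q = 3780.2880
Holding cost = Q*H/2 = 5209.7771
TC = 3780.2880 + 5209.7771 = 8990.0651

8990.0651 $/yr


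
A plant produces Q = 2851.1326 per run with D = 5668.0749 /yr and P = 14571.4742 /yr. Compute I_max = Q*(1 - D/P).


D/P = 0.3890
1 - D/P = 0.6110
I_max = 2851.1326 * 0.6110 = 1742.0867

1742.0867 units


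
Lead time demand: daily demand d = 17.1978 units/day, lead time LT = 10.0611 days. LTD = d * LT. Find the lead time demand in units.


LTD = 17.1978 * 10.0611 = 173.0288

173.0288 units


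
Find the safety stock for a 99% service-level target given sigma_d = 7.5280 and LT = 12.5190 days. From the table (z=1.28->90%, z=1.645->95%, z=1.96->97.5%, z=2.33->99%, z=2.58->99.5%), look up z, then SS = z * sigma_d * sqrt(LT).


From the table, SL = 99% corresponds to z = 2.33
sqrt(LT) = sqrt(12.5190) = 3.5382
SS = 2.33 * 7.5280 * 3.5382 = 62.0612

62.0612 units


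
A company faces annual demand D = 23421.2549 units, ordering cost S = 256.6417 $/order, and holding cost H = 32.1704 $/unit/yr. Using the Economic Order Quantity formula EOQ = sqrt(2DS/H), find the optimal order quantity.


2*D*S = 2 * 23421.2549 * 256.6417 = 12021741.3473
2*D*S/H = 373689.5204
EOQ = sqrt(373689.5204) = 611.3015

611.3015 units


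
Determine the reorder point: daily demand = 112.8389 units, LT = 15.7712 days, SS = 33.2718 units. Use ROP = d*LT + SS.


d*LT = 112.8389 * 15.7712 = 1779.6049
ROP = 1779.6049 + 33.2718 = 1812.8767

1812.8767 units


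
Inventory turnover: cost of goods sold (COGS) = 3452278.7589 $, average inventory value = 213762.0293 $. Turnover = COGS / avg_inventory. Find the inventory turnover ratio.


Turnover = 3452278.7589 / 213762.0293 = 16.1501

16.1501


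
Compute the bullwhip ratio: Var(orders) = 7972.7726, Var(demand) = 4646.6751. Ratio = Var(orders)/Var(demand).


BW = 7972.7726 / 4646.6751 = 1.7158

1.7158


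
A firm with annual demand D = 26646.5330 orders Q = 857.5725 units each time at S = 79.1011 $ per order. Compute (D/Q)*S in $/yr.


Number of orders = D/Q = 31.0720
Cost = 31.0720 * 79.1011 = 2457.8331

2457.8331 $/yr


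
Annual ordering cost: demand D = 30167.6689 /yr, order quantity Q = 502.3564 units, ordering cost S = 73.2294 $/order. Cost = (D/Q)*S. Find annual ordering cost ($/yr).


Number of orders = D/Q = 60.0523
Cost = 60.0523 * 73.2294 = 4397.5956

4397.5956 $/yr


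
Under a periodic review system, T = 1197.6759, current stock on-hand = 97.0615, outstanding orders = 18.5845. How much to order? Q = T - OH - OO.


Inventory position = OH + OO = 97.0615 + 18.5845 = 115.6460
Q = 1197.6759 - 115.6460 = 1082.0299

1082.0299 units


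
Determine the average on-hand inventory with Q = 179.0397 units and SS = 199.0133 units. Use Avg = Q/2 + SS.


Q/2 = 89.5199
Avg = 89.5199 + 199.0133 = 288.5331

288.5331 units


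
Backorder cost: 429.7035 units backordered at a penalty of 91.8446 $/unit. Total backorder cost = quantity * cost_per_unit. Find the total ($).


Total = 429.7035 * 91.8446 = 39465.9461

39465.9461 $


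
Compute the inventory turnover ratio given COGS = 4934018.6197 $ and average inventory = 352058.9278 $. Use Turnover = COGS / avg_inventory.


Turnover = 4934018.6197 / 352058.9278 = 14.0148

14.0148


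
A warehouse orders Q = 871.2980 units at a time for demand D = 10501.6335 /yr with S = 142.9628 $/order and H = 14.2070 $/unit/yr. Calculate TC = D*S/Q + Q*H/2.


Ordering cost = D*S/Q = 1723.1107
Holding cost = Q*H/2 = 6189.2653
TC = 1723.1107 + 6189.2653 = 7912.3761

7912.3761 $/yr


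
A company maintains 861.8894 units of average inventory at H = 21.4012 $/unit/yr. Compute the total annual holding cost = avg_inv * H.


Cost = 861.8894 * 21.4012 = 18445.4674

18445.4674 $/yr


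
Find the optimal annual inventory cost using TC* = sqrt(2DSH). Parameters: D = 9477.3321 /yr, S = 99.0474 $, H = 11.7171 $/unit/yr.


2*D*S*H = 21997803.1351
TC* = sqrt(21997803.1351) = 4690.1816

4690.1816 $/yr


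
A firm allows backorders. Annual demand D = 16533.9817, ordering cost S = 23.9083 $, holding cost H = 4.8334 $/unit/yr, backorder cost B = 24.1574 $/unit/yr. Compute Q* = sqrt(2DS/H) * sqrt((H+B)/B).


sqrt(2DS/H) = 404.4378
sqrt((H+B)/B) = 1.0955
Q* = 404.4378 * 1.0955 = 443.0540

443.0540 units


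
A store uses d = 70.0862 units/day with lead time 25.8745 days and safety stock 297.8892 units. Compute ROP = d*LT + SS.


d*LT = 70.0862 * 25.8745 = 1813.4454
ROP = 1813.4454 + 297.8892 = 2111.3346

2111.3346 units


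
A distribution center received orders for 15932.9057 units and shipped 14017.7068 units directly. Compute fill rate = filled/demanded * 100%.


FR = 14017.7068 / 15932.9057 * 100 = 87.9796

87.9796%


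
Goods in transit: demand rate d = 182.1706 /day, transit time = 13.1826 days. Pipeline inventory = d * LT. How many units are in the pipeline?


Pipeline = 182.1706 * 13.1826 = 2401.4822

2401.4822 units


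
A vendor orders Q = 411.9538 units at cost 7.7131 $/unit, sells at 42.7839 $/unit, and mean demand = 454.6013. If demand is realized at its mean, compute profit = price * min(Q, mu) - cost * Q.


Sales at mu = min(411.9538, 454.6013) = 411.9538
Revenue = 42.7839 * 411.9538 = 17624.9902
Total cost = 7.7131 * 411.9538 = 3177.4409
Profit = 17624.9902 - 3177.4409 = 14447.5493

14447.5493 $


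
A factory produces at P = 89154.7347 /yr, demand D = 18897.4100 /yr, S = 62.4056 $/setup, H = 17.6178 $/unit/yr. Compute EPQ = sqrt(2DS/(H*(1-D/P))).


1 - D/P = 1 - 0.2120 = 0.7880
H*(1-D/P) = 13.8835
2DS = 2358608.4190
EPQ = sqrt(169885.7581) = 412.1720

412.1720 units


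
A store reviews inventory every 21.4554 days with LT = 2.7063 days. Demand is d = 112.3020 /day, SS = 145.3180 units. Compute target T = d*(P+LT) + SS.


P + LT = 24.1617
d*(P+LT) = 112.3020 * 24.1617 = 2713.4072
T = 2713.4072 + 145.3180 = 2858.7252

2858.7252 units


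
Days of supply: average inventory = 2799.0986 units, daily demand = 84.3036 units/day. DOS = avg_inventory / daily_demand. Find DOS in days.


DOS = 2799.0986 / 84.3036 = 33.2026

33.2026 days


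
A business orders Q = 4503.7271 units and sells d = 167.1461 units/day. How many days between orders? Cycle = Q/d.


Cycle = 4503.7271 / 167.1461 = 26.9449

26.9449 days


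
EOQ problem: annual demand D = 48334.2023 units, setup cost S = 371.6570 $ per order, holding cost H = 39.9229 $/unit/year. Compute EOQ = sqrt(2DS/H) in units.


2*D*S = 2 * 48334.2023 * 371.6570 = 35927489.2484
2*D*S/H = 899921.8305
EOQ = sqrt(899921.8305) = 948.6421

948.6421 units


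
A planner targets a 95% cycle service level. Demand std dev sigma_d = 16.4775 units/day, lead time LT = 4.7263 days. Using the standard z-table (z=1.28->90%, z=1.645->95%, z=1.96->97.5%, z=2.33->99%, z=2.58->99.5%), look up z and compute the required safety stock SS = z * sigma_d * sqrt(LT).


From the table, SL = 95% corresponds to z = 1.645
sqrt(LT) = sqrt(4.7263) = 2.1740
SS = 1.645 * 16.4775 * 2.1740 = 58.9275

58.9275 units


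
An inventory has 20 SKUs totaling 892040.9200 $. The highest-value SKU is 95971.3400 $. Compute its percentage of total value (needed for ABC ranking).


Top item = 95971.3400
Total = 892040.9200
Percentage = 95971.3400 / 892040.9200 * 100 = 10.7586

10.7586%


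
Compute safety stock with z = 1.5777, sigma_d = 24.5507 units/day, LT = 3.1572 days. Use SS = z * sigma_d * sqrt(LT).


sqrt(LT) = sqrt(3.1572) = 1.7769
SS = 1.5777 * 24.5507 * 1.7769 = 68.8239

68.8239 units


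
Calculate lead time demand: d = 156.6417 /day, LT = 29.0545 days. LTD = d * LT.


LTD = 156.6417 * 29.0545 = 4551.1463

4551.1463 units


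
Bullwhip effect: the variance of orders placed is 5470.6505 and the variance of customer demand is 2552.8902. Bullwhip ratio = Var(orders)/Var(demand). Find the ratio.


BW = 5470.6505 / 2552.8902 = 2.1429

2.1429


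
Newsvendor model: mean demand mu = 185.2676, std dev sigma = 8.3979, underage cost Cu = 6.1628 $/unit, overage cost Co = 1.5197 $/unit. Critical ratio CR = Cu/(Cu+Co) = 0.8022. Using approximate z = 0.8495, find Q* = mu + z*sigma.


CR = Cu/(Cu+Co) = 6.1628/(6.1628+1.5197) = 0.8022
z = 0.8495
Q* = 185.2676 + 0.8495 * 8.3979 = 192.4016

192.4016 units


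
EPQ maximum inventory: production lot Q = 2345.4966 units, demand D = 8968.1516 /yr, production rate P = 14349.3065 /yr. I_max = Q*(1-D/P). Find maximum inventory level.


D/P = 0.6250
1 - D/P = 0.3750
I_max = 2345.4966 * 0.3750 = 879.5882

879.5882 units


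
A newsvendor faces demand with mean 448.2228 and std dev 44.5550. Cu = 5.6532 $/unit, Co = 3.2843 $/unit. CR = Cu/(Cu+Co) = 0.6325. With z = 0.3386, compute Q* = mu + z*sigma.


CR = Cu/(Cu+Co) = 5.6532/(5.6532+3.2843) = 0.6325
z = 0.3386
Q* = 448.2228 + 0.3386 * 44.5550 = 463.3091

463.3091 units


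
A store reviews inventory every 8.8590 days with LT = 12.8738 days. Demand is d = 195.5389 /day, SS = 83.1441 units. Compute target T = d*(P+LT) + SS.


P + LT = 21.7328
d*(P+LT) = 195.5389 * 21.7328 = 4249.6078
T = 4249.6078 + 83.1441 = 4332.7519

4332.7519 units


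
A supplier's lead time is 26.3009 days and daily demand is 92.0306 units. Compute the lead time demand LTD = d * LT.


LTD = 92.0306 * 26.3009 = 2420.4876

2420.4876 units


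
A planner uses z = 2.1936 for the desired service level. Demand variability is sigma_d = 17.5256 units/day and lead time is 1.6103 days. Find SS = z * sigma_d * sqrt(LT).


sqrt(LT) = sqrt(1.6103) = 1.2690
SS = 2.1936 * 17.5256 * 1.2690 = 48.7847

48.7847 units


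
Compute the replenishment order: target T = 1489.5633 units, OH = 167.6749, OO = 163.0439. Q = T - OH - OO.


Inventory position = OH + OO = 167.6749 + 163.0439 = 330.7188
Q = 1489.5633 - 330.7188 = 1158.8445

1158.8445 units


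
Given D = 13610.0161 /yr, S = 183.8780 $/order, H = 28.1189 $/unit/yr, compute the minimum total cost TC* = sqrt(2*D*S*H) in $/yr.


2*D*S*H = 140739736.3925
TC* = sqrt(140739736.3925) = 11863.3780

11863.3780 $/yr


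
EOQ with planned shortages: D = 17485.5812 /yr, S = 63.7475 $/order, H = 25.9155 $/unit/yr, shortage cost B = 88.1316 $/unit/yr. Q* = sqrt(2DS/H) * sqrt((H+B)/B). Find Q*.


sqrt(2DS/H) = 293.2965
sqrt((H+B)/B) = 1.1376
Q* = 293.2965 * 1.1376 = 333.6438

333.6438 units


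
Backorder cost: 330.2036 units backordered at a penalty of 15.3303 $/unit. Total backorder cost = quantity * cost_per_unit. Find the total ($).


Total = 330.2036 * 15.3303 = 5062.1202

5062.1202 $


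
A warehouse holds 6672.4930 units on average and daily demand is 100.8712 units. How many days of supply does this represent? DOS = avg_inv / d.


DOS = 6672.4930 / 100.8712 = 66.1486

66.1486 days


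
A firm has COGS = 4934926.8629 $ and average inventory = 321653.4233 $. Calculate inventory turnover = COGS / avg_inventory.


Turnover = 4934926.8629 / 321653.4233 = 15.3424

15.3424


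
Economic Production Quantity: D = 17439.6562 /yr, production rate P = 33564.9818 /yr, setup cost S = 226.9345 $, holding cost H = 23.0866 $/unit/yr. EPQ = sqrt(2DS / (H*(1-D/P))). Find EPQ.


1 - D/P = 1 - 0.5196 = 0.4804
H*(1-D/P) = 11.0913
2DS = 7915319.3198
EPQ = sqrt(713651.8318) = 844.7792

844.7792 units


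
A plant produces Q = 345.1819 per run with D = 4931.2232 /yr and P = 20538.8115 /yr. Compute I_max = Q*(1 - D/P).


D/P = 0.2401
1 - D/P = 0.7599
I_max = 345.1819 * 0.7599 = 262.3062

262.3062 units


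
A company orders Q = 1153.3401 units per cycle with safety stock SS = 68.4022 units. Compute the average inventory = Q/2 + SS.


Q/2 = 576.6700
Avg = 576.6700 + 68.4022 = 645.0722

645.0722 units


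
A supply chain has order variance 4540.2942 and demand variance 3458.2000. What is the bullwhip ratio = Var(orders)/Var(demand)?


BW = 4540.2942 / 3458.2000 = 1.3129

1.3129


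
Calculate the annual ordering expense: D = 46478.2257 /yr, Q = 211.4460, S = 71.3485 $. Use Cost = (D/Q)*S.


Number of orders = D/Q = 219.8113
Cost = 219.8113 * 71.3485 = 15683.2084

15683.2084 $/yr


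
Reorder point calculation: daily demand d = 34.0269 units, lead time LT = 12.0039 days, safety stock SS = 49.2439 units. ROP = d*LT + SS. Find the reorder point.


d*LT = 34.0269 * 12.0039 = 408.4555
ROP = 408.4555 + 49.2439 = 457.6994

457.6994 units


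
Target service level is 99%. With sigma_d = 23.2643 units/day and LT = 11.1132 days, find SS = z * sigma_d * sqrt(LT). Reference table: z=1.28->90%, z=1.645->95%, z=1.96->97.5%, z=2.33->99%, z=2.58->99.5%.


From the table, SL = 99% corresponds to z = 2.33
sqrt(LT) = sqrt(11.1132) = 3.3336
SS = 2.33 * 23.2643 * 3.3336 = 180.7030

180.7030 units


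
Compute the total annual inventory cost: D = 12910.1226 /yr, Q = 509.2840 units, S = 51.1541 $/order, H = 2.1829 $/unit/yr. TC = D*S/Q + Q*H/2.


Ordering cost = D*S/Q = 1296.7337
Holding cost = Q*H/2 = 555.8580
TC = 1296.7337 + 555.8580 = 1852.5917

1852.5917 $/yr


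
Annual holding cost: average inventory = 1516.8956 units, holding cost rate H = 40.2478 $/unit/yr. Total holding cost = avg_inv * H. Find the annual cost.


Cost = 1516.8956 * 40.2478 = 61051.7107

61051.7107 $/yr


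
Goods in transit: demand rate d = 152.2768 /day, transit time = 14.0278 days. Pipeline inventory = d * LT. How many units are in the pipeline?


Pipeline = 152.2768 * 14.0278 = 2136.1085

2136.1085 units


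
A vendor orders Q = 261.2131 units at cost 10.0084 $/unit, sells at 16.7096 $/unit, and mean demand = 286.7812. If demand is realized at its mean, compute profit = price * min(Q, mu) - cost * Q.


Sales at mu = min(261.2131, 286.7812) = 261.2131
Revenue = 16.7096 * 261.2131 = 4364.7664
Total cost = 10.0084 * 261.2131 = 2614.3252
Profit = 4364.7664 - 2614.3252 = 1750.4412

1750.4412 $


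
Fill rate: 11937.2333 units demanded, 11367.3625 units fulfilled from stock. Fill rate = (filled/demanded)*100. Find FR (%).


FR = 11367.3625 / 11937.2333 * 100 = 95.2261

95.2261%


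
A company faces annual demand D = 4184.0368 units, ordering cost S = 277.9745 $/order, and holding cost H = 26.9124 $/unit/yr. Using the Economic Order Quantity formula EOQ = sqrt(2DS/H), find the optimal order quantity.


2*D*S = 2 * 4184.0368 * 277.9745 = 2326111.0749
2*D*S/H = 86432.6881
EOQ = sqrt(86432.6881) = 293.9944

293.9944 units


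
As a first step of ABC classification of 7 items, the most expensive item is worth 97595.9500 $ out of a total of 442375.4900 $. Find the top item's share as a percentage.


Top item = 97595.9500
Total = 442375.4900
Percentage = 97595.9500 / 442375.4900 * 100 = 22.0618

22.0618%


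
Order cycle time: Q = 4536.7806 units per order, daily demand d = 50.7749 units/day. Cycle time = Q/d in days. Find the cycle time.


Cycle = 4536.7806 / 50.7749 = 89.3509

89.3509 days


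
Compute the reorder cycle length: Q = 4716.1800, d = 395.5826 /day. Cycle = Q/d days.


Cycle = 4716.1800 / 395.5826 = 11.9221

11.9221 days


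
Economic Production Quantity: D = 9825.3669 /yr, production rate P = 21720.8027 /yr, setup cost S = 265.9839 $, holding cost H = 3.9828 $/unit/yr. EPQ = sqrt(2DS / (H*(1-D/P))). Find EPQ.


1 - D/P = 1 - 0.4523 = 0.5477
H*(1-D/P) = 2.1812
2DS = 5226778.8140
EPQ = sqrt(2396299.7195) = 1547.9986

1547.9986 units


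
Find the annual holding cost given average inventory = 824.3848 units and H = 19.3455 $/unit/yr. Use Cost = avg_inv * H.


Cost = 824.3848 * 19.3455 = 15948.1361

15948.1361 $/yr


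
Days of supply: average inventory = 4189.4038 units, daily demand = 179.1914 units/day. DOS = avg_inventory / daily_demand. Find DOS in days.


DOS = 4189.4038 / 179.1914 = 23.3795

23.3795 days


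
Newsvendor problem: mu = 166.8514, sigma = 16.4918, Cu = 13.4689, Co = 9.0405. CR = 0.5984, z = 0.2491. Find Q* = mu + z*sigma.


CR = Cu/(Cu+Co) = 13.4689/(13.4689+9.0405) = 0.5984
z = 0.2491
Q* = 166.8514 + 0.2491 * 16.4918 = 170.9595

170.9595 units


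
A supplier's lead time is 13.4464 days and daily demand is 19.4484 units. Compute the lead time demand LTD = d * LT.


LTD = 19.4484 * 13.4464 = 261.5110

261.5110 units


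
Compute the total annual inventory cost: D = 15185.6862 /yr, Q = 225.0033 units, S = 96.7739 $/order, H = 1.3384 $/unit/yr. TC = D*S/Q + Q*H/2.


Ordering cost = D*S/Q = 6531.3623
Holding cost = Q*H/2 = 150.5722
TC = 6531.3623 + 150.5722 = 6681.9345

6681.9345 $/yr


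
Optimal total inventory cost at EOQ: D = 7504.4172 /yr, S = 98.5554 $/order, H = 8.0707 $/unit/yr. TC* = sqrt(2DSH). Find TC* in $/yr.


2*D*S*H = 11938192.9812
TC* = sqrt(11938192.9812) = 3455.1690

3455.1690 $/yr


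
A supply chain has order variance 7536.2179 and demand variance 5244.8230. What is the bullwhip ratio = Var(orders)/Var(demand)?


BW = 7536.2179 / 5244.8230 = 1.4369

1.4369


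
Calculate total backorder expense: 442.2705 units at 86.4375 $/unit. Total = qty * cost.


Total = 442.2705 * 86.4375 = 38228.7563

38228.7563 $


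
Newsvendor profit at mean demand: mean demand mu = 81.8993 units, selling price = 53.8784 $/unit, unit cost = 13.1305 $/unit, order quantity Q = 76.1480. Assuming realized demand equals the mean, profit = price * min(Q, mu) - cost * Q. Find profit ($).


Sales at mu = min(76.1480, 81.8993) = 76.1480
Revenue = 53.8784 * 76.1480 = 4102.7324
Total cost = 13.1305 * 76.1480 = 999.8613
Profit = 4102.7324 - 999.8613 = 3102.8711

3102.8711 $


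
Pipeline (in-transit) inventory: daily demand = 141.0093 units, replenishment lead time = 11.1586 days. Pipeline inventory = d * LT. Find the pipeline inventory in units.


Pipeline = 141.0093 * 11.1586 = 1573.4664

1573.4664 units


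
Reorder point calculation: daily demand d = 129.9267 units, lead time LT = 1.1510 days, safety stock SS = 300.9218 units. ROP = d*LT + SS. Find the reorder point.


d*LT = 129.9267 * 1.1510 = 149.5456
ROP = 149.5456 + 300.9218 = 450.4674

450.4674 units


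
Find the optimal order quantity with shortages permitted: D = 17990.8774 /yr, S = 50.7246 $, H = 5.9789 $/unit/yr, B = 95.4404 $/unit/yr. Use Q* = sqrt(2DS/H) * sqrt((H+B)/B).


sqrt(2DS/H) = 552.5096
sqrt((H+B)/B) = 1.0308
Q* = 552.5096 * 1.0308 = 569.5528

569.5528 units


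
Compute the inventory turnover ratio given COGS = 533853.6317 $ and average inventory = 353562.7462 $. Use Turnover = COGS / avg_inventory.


Turnover = 533853.6317 / 353562.7462 = 1.5099

1.5099


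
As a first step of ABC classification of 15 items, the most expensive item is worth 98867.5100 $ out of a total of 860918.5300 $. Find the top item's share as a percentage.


Top item = 98867.5100
Total = 860918.5300
Percentage = 98867.5100 / 860918.5300 * 100 = 11.4840

11.4840%


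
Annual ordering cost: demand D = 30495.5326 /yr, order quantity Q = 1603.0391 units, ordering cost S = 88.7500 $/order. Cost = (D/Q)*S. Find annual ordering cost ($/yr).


Number of orders = D/Q = 19.0236
Cost = 19.0236 * 88.7500 = 1688.3422

1688.3422 $/yr


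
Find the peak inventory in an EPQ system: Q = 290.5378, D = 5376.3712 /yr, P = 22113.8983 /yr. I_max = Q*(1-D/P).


D/P = 0.2431
1 - D/P = 0.7569
I_max = 290.5378 * 0.7569 = 219.9017

219.9017 units


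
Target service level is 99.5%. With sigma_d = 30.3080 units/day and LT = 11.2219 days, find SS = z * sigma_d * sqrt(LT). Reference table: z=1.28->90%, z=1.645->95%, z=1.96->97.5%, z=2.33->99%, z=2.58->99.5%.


From the table, SL = 99.5% corresponds to z = 2.58
sqrt(LT) = sqrt(11.2219) = 3.3499
SS = 2.58 * 30.3080 * 3.3499 = 261.9450

261.9450 units


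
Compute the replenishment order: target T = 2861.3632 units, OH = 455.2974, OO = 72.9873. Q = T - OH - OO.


Inventory position = OH + OO = 455.2974 + 72.9873 = 528.2847
Q = 2861.3632 - 528.2847 = 2333.0785

2333.0785 units


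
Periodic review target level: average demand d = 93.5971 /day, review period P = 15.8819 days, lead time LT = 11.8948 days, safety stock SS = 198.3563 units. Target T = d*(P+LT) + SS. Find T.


P + LT = 27.7767
d*(P+LT) = 93.5971 * 27.7767 = 2599.8186
T = 2599.8186 + 198.3563 = 2798.1749

2798.1749 units


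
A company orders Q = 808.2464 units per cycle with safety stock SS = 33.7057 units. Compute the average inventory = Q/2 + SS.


Q/2 = 404.1232
Avg = 404.1232 + 33.7057 = 437.8289

437.8289 units
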